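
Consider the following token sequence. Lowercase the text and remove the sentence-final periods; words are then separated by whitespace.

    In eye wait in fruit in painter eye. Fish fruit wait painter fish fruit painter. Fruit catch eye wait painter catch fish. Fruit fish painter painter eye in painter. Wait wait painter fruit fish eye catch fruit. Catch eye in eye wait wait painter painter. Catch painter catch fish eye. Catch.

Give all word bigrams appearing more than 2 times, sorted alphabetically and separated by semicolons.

eye wait; fish fruit; painter catch; wait painter

Bigram counts meeting the condition (more than 2 times):
  eye wait: 3
  fish fruit: 3
  painter catch: 3
  wait painter: 4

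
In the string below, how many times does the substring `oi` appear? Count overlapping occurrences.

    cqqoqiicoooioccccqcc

1

Sliding a length-2 window over the 20 characters (19 positions):
  position 11–12: oi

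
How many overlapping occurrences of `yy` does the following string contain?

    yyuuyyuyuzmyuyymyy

4

Sliding a length-2 window over the 18 characters (17 positions):
  position 1–2: yy
  position 5–6: yy
  position 14–15: yy
  position 17–18: yy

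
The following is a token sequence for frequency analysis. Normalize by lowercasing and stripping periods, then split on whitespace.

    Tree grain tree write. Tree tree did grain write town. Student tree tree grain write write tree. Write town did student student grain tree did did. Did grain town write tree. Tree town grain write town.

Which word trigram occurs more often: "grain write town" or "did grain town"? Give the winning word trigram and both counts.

"grain write town": 2 occurrences
"did grain town": 1 occurrence

"grain write town" (2 vs 1)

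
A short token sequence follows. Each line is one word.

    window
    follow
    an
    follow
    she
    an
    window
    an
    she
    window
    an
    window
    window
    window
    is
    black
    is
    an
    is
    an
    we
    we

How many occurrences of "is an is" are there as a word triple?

1

Scanning the 20 overlapping trigram windows for "is an is":
  position 17–19: is an is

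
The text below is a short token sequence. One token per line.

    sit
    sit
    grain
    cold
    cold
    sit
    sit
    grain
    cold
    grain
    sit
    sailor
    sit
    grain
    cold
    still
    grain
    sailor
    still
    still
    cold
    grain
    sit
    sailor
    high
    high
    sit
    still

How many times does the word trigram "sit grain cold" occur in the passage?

Scanning the 26 overlapping trigram windows for "sit grain cold":
  position 2–4: sit grain cold
  position 7–9: sit grain cold
  position 13–15: sit grain cold

3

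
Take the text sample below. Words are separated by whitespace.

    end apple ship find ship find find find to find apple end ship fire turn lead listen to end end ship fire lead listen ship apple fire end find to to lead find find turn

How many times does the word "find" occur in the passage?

Scanning the 35 tokens for "find":
  position 4: find
  position 6: find
  position 7: find
  position 8: find
  position 10: find
  position 29: find
  position 33: find
  position 34: find

8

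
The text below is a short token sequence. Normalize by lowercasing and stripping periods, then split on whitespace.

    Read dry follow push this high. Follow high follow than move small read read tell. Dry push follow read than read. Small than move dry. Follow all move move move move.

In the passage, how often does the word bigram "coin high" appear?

Scanning the 30 overlapping bigram windows for "coin high":
  (none found)

0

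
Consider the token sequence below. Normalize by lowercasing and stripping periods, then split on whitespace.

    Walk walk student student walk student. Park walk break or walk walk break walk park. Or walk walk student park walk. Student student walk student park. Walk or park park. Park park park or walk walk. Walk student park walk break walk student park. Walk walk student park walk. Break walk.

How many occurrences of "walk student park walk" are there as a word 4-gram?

Scanning the 48 overlapping 4-gram windows for "walk student park walk":
  position 5–8: walk student park walk
  position 18–21: walk student park walk
  position 24–27: walk student park walk
  position 37–40: walk student park walk
  position 42–45: walk student park walk
  position 46–49: walk student park walk

6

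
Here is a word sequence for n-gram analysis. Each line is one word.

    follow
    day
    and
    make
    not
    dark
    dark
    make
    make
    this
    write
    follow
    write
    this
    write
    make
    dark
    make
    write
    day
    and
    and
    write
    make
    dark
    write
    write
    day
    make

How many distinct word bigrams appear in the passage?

29 tokens → 28 bigram windows in total.
Repeated bigrams (each contributes count−1 duplicates):
  dark make: 2
  day and: 2
  make dark: 2
  this write: 2
  write day: 2
  write make: 2
6 duplicate windows → 28 − 6 = 22 distinct.

22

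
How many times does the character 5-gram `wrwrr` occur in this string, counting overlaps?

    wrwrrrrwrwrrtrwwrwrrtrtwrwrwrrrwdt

4

Sliding a length-5 window over the 34 characters (30 positions):
  position 1–5: wrwrr
  position 8–12: wrwrr
  position 16–20: wrwrr
  position 26–30: wrwrr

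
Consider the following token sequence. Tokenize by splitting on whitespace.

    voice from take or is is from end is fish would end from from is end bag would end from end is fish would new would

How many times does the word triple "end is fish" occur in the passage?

2

Scanning the 24 overlapping trigram windows for "end is fish":
  position 8–10: end is fish
  position 21–23: end is fish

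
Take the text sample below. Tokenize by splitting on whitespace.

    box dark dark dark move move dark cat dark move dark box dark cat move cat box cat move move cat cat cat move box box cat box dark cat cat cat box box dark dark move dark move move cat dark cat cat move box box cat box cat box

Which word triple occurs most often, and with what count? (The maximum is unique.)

Trigram frequencies (highest first):
  box cat box: 3
  box dark dark: 2
  dark dark move: 2
  dark move move: 2
  dark move dark: 2
  box dark cat: 2
  … (28 more, each ≤ 2)

"box cat box", 3 times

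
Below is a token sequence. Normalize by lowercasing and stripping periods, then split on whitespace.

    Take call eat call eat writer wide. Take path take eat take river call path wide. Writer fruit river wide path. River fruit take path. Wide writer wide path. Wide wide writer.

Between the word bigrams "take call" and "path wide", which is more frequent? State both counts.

"path wide" (3 vs 1)

"take call": 1 occurrence
"path wide": 3 occurrences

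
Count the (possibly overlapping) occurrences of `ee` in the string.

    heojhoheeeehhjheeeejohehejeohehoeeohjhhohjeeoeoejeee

Sliding a length-2 window over the 52 characters (51 positions):
  position 8–9: ee
  position 9–10: ee
  position 10–11: ee
  position 16–17: ee
  position 17–18: ee
  position 18–19: ee
  position 33–34: ee
  position 43–44: ee
  position 50–51: ee
  position 51–52: ee

10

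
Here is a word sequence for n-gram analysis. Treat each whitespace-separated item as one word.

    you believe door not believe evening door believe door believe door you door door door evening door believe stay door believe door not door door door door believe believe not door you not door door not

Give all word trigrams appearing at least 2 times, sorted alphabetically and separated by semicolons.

Trigram counts meeting the condition (at least 2 times):
  believe door not: 2
  door believe door: 3
  door door door: 3
  evening door believe: 2
  not door door: 2

believe door not; door believe door; door door door; evening door believe; not door door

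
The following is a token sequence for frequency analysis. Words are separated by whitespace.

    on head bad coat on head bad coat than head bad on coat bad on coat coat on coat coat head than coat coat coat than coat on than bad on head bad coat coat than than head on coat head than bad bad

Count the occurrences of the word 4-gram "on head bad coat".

Scanning the 41 overlapping 4-gram windows for "on head bad coat":
  position 1–4: on head bad coat
  position 5–8: on head bad coat
  position 31–34: on head bad coat

3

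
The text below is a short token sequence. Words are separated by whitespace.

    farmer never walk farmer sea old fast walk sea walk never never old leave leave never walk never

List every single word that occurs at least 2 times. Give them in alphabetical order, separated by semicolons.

Unigram counts meeting the condition (at least 2 times):
  farmer: 2
  leave: 2
  never: 5
  old: 2
  sea: 2
  walk: 4

farmer; leave; never; old; sea; walk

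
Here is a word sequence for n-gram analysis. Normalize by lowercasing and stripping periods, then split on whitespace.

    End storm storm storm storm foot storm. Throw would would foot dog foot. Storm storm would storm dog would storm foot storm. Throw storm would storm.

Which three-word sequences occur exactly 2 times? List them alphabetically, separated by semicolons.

foot storm throw; storm foot storm; storm storm storm; storm would storm

Trigram counts meeting the condition (exactly 2 times):
  foot storm throw: 2
  storm foot storm: 2
  storm storm storm: 2
  storm would storm: 2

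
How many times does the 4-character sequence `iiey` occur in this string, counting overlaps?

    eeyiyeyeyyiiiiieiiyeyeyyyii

0

Sliding a length-4 window over the 27 characters (24 positions):
  (no match at any position)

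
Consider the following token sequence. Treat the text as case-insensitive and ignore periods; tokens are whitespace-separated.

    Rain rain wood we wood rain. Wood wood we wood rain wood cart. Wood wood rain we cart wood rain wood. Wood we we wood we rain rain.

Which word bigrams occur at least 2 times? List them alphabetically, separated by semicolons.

Bigram counts meeting the condition (at least 2 times):
  cart wood: 2
  rain rain: 2
  rain wood: 4
  we wood: 3
  wood rain: 4
  wood we: 4
  wood wood: 3

cart wood; rain rain; rain wood; we wood; wood rain; wood we; wood wood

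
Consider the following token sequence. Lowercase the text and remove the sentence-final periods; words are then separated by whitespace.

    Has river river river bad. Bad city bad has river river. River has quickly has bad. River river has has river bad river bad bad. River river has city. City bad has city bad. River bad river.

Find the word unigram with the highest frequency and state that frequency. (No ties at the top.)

"river", 14 times

Unigram frequencies (highest first):
  river: 14
  bad: 10
  has: 8
  city: 4
  quickly: 1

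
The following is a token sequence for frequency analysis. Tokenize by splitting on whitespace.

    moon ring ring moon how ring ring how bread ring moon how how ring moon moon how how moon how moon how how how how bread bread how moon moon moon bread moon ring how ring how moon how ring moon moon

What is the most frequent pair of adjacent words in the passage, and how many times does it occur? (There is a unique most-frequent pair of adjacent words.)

Bigram frequencies (highest first):
  moon how: 6
  how how: 5
  ring moon: 4
  how ring: 4
  moon moon: 4
  how moon: 4
  … (9 more, each ≤ 3)

"moon how", 6 times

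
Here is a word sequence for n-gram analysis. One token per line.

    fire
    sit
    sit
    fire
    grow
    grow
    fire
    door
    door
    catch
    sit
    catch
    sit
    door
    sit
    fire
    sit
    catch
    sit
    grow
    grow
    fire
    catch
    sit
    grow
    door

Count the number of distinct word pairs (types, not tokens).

26 tokens → 25 bigram windows in total.
Repeated bigrams (each contributes count−1 duplicates):
  catch sit: 4
  fire sit: 2
  grow fire: 2
  grow grow: 2
  sit catch: 2
  sit fire: 2
  sit grow: 2
9 duplicate windows → 25 − 9 = 16 distinct.

16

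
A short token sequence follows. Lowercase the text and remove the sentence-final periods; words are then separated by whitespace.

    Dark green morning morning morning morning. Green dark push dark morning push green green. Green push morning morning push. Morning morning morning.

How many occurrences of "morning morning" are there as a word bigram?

6

Scanning the 21 overlapping bigram windows for "morning morning":
  position 3–4: morning morning
  position 4–5: morning morning
  position 5–6: morning morning
  position 17–18: morning morning
  position 20–21: morning morning
  position 21–22: morning morning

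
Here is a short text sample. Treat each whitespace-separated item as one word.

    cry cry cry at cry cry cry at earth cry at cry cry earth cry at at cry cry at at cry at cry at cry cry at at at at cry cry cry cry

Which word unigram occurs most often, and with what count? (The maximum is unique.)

"cry", 20 times

Unigram frequencies (highest first):
  cry: 20
  at: 13
  earth: 2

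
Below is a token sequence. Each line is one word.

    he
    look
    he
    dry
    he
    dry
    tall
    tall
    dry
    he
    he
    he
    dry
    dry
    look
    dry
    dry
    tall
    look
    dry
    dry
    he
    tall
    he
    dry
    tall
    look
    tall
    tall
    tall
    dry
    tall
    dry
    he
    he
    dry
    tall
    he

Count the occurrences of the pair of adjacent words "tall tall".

Scanning the 37 overlapping bigram windows for "tall tall":
  position 7–8: tall tall
  position 28–29: tall tall
  position 29–30: tall tall

3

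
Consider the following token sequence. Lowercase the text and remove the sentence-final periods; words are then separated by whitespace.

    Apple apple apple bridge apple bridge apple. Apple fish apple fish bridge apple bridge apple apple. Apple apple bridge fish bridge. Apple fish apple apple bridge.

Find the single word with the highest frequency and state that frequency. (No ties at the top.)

"apple", 15 times

Unigram frequencies (highest first):
  apple: 15
  bridge: 7
  fish: 4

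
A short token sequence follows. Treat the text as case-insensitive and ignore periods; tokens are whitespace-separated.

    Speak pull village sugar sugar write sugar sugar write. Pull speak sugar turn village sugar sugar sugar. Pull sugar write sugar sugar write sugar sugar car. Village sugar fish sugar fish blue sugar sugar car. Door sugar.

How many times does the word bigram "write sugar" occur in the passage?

Scanning the 36 overlapping bigram windows for "write sugar":
  position 6–7: write sugar
  position 20–21: write sugar
  position 23–24: write sugar

3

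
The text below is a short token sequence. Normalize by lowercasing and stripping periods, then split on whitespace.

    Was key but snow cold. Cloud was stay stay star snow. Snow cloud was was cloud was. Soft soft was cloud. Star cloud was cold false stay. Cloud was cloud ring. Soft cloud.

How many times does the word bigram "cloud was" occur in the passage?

Scanning the 32 overlapping bigram windows for "cloud was":
  position 6–7: cloud was
  position 13–14: cloud was
  position 16–17: cloud was
  position 23–24: cloud was
  position 28–29: cloud was

5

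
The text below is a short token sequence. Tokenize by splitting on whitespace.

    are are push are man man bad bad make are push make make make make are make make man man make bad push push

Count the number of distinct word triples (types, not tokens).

24 tokens → 22 trigram windows in total.
Repeated trigrams (each contributes count−1 duplicates):
  make make make: 2
1 duplicate windows → 22 − 1 = 21 distinct.

21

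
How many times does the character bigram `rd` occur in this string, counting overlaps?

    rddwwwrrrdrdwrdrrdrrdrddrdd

Sliding a length-2 window over the 27 characters (26 positions):
  position 1–2: rd
  position 9–10: rd
  position 11–12: rd
  position 14–15: rd
  position 17–18: rd
  position 20–21: rd
  position 22–23: rd
  position 25–26: rd

8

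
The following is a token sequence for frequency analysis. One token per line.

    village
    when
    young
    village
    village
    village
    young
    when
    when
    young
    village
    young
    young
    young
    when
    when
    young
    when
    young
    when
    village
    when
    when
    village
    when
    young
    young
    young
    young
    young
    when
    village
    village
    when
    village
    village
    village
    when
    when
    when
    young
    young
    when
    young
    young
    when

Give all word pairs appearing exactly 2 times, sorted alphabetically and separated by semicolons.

Bigram counts meeting the condition (exactly 2 times):
  village young: 2
  young village: 2

village young; young village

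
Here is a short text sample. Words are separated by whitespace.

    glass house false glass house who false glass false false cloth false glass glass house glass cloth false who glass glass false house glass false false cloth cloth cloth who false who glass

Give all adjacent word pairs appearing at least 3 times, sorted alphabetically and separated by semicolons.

Bigram counts meeting the condition (at least 3 times):
  false glass: 3
  glass false: 3
  glass house: 3

false glass; glass false; glass house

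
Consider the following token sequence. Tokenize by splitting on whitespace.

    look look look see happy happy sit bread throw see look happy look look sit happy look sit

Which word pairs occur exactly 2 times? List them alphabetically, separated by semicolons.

Bigram counts meeting the condition (exactly 2 times):
  happy look: 2
  look sit: 2

happy look; look sit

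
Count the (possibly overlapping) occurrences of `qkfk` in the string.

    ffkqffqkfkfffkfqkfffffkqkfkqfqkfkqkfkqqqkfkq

Sliding a length-4 window over the 44 characters (41 positions):
  position 7–10: qkfk
  position 24–27: qkfk
  position 30–33: qkfk
  position 34–37: qkfk
  position 40–43: qkfk

5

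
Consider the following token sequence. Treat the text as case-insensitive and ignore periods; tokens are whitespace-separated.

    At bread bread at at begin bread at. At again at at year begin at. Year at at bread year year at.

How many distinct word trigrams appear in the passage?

19

22 tokens → 20 trigram windows in total.
Repeated trigrams (each contributes count−1 duplicates):
  bread at at: 2
1 duplicate windows → 20 − 1 = 19 distinct.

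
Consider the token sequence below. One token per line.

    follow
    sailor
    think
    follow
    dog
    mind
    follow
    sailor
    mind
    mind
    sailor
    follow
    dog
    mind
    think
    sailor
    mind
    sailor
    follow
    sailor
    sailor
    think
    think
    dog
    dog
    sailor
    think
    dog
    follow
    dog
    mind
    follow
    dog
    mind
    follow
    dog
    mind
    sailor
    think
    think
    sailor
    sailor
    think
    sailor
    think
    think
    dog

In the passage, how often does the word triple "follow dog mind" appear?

5

Scanning the 45 overlapping trigram windows for "follow dog mind":
  position 4–6: follow dog mind
  position 12–14: follow dog mind
  position 29–31: follow dog mind
  position 32–34: follow dog mind
  position 35–37: follow dog mind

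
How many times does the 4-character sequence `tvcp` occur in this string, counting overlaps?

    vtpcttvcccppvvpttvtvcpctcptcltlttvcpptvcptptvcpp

4

Sliding a length-4 window over the 48 characters (45 positions):
  position 19–22: tvcp
  position 33–36: tvcp
  position 38–41: tvcp
  position 44–47: tvcp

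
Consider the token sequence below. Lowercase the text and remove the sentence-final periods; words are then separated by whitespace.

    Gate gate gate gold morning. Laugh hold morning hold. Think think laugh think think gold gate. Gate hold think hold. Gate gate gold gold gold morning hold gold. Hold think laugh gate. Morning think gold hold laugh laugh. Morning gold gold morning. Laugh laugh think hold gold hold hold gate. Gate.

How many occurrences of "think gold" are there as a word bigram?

Scanning the 50 overlapping bigram windows for "think gold":
  position 14–15: think gold
  position 34–35: think gold

2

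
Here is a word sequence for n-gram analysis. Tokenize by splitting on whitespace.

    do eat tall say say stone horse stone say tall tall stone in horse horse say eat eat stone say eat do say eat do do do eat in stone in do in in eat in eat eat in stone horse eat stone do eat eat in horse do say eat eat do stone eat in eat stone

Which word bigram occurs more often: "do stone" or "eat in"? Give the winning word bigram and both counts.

"eat in" (5 vs 1)

"do stone": 1 occurrence
"eat in": 5 occurrences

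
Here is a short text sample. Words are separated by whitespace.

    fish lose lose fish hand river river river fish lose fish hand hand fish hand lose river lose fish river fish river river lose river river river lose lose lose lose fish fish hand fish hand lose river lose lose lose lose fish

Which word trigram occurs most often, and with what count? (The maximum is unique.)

Trigram frequencies (highest first):
  lose lose lose: 4
  lose lose fish: 3
  lose fish hand: 2
  river river river: 2
  hand fish hand: 2
  fish hand lose: 2
  … (22 more, each ≤ 2)

"lose lose lose", 4 times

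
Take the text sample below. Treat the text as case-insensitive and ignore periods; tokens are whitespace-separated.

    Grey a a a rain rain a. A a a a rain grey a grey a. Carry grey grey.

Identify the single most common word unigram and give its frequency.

Unigram frequencies (highest first):
  a: 10
  grey: 5
  rain: 3
  carry: 1

"a", 10 times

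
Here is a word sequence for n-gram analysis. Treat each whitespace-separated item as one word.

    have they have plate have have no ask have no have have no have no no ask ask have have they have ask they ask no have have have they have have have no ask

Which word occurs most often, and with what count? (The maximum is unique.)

Unigram frequencies (highest first):
  have: 17
  no: 7
  ask: 6
  they: 4
  plate: 1

"have", 17 times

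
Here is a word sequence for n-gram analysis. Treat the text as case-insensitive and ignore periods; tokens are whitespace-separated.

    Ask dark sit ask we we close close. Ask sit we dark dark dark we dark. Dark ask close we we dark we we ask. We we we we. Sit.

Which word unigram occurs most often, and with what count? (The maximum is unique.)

Unigram frequencies (highest first):
  we: 12
  dark: 7
  ask: 5
  sit: 3
  close: 3

"we", 12 times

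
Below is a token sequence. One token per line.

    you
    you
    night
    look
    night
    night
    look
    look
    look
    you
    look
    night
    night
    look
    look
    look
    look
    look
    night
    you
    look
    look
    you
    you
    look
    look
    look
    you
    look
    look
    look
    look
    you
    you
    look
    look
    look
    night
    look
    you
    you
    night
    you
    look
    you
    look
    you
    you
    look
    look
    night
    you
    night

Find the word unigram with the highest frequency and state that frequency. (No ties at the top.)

Unigram frequencies (highest first):
  look: 27
  you: 16
  night: 10

"look", 27 times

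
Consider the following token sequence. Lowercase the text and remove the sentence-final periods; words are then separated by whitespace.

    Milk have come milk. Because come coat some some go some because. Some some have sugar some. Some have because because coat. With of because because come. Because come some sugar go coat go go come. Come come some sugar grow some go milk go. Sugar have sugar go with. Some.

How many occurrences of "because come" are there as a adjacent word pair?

Scanning the 50 overlapping bigram windows for "because come":
  position 5–6: because come
  position 26–27: because come
  position 28–29: because come

3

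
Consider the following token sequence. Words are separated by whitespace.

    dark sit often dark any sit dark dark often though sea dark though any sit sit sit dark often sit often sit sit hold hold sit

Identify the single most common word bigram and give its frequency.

"sit sit", 3 times

Bigram frequencies (highest first):
  sit sit: 3
  sit often: 2
  any sit: 2
  sit dark: 2
  dark often: 2
  often sit: 2
  … (12 more, each ≤ 1)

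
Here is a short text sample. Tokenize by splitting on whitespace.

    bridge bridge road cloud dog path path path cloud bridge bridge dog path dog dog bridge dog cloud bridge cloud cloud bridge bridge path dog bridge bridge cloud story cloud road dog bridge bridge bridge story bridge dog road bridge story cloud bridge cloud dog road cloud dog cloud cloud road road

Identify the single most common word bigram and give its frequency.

Bigram frequencies (highest first):
  bridge bridge: 6
  cloud bridge: 4
  cloud dog: 3
  bridge dog: 3
  dog bridge: 3
  bridge cloud: 3
  … (19 more, each ≤ 2)

"bridge bridge", 6 times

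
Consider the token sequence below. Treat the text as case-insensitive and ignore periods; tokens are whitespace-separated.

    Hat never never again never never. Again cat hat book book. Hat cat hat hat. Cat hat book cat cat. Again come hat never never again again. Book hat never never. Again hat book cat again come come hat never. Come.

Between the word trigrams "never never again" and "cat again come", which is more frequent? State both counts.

"never never again" (4 vs 2)

"never never again": 4 occurrences
"cat again come": 2 occurrences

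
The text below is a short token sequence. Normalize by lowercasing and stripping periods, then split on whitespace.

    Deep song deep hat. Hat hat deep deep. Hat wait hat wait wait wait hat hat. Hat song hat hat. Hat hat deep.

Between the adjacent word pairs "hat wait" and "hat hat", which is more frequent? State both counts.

"hat hat" (7 vs 2)

"hat wait": 2 occurrences
"hat hat": 7 occurrences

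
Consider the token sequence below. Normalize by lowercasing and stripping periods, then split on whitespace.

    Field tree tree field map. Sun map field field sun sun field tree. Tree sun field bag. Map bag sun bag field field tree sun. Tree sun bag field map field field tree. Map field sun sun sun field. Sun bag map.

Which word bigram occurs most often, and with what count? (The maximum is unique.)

"field tree", 4 times

Bigram frequencies (highest first):
  field tree: 4
  map field: 3
  field field: 3
  field sun: 3
  sun sun: 3
  sun field: 3
  … (14 more, each ≤ 3)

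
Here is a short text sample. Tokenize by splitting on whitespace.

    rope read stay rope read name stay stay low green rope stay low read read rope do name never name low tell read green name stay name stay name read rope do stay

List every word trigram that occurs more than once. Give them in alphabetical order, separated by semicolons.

Trigram counts meeting the condition (more than once):
  name stay name: 2
  read rope do: 2

name stay name; read rope do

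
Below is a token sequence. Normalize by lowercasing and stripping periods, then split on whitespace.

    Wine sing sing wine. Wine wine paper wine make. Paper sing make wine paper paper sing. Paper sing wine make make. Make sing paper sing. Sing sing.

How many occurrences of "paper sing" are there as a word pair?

4

Scanning the 26 overlapping bigram windows for "paper sing":
  position 10–11: paper sing
  position 15–16: paper sing
  position 17–18: paper sing
  position 24–25: paper sing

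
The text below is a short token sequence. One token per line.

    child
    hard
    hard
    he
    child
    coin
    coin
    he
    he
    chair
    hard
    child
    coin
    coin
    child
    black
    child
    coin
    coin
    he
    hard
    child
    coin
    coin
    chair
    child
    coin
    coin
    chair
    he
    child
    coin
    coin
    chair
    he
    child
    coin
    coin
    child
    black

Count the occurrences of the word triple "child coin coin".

Scanning the 38 overlapping trigram windows for "child coin coin":
  position 5–7: child coin coin
  position 12–14: child coin coin
  position 17–19: child coin coin
  position 22–24: child coin coin
  position 26–28: child coin coin
  position 31–33: child coin coin
  position 36–38: child coin coin

7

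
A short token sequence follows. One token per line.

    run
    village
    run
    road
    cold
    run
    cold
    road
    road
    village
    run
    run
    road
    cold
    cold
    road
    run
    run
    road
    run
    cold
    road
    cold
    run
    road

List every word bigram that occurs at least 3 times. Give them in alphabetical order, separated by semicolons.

cold road; road cold; run road

Bigram counts meeting the condition (at least 3 times):
  cold road: 3
  road cold: 3
  run road: 4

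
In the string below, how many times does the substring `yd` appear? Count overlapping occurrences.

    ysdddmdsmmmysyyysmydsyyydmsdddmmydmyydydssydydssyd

8

Sliding a length-2 window over the 50 characters (49 positions):
  position 19–20: yd
  position 24–25: yd
  position 33–34: yd
  position 37–38: yd
  position 39–40: yd
  position 43–44: yd
  position 45–46: yd
  position 49–50: yd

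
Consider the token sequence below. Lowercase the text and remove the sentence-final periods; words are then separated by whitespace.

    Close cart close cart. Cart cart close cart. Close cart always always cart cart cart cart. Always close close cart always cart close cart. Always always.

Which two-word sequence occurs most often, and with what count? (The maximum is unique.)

"close cart", 6 times

Bigram frequencies (highest first):
  close cart: 6
  cart cart: 5
  cart close: 4
  cart always: 4
  always always: 2
  always cart: 2
  … (2 more, each ≤ 1)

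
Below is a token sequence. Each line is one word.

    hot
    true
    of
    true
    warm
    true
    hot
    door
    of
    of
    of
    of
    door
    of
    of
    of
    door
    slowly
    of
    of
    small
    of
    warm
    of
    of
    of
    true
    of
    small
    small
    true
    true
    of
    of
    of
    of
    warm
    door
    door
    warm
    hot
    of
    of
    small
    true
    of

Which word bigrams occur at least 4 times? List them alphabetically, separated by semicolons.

of of; true of

Bigram counts meeting the condition (at least 4 times):
  of of: 12
  true of: 4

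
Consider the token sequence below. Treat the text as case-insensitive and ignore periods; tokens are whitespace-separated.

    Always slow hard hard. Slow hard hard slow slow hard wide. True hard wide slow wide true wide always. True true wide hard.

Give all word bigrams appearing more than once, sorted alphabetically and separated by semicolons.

hard hard; hard slow; hard wide; slow hard; true wide; wide true

Bigram counts meeting the condition (more than once):
  hard hard: 2
  hard slow: 2
  hard wide: 2
  slow hard: 3
  true wide: 2
  wide true: 2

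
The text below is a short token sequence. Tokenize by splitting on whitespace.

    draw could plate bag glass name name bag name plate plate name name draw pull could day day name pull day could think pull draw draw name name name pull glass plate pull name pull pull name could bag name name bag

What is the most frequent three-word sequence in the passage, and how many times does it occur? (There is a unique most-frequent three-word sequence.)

Trigram frequencies (highest first):
  name name bag: 2
  draw could plate: 1
  could plate bag: 1
  plate bag glass: 1
  bag glass name: 1
  glass name name: 1
  … (33 more, each ≤ 1)

"name name bag", 2 times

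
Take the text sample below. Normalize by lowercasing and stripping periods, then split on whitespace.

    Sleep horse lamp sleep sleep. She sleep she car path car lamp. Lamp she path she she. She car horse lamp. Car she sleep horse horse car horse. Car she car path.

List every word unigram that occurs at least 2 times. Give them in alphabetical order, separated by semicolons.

car; horse; lamp; path; she; sleep

Unigram counts meeting the condition (at least 2 times):
  car: 7
  horse: 5
  lamp: 4
  path: 3
  she: 8
  sleep: 5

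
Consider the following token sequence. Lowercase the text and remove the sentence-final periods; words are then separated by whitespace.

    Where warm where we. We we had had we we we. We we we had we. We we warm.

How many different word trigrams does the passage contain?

19 tokens → 17 trigram windows in total.
Repeated trigrams (each contributes count−1 duplicates):
  we we we: 6
  had we we: 2
  we we had: 2
7 duplicate windows → 17 − 7 = 10 distinct.

10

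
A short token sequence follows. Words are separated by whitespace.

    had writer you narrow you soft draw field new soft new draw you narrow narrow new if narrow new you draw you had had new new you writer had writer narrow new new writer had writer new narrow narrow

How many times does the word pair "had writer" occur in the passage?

Scanning the 38 overlapping bigram windows for "had writer":
  position 1–2: had writer
  position 29–30: had writer
  position 35–36: had writer

3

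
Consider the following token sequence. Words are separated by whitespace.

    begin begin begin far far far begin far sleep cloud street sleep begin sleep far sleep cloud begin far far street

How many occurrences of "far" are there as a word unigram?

Scanning the 21 tokens for "far":
  position 4: far
  position 5: far
  position 6: far
  position 8: far
  position 15: far
  position 19: far
  position 20: far

7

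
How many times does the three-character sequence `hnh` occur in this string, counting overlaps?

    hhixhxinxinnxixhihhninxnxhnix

0

Sliding a length-3 window over the 29 characters (27 positions):
  (no match at any position)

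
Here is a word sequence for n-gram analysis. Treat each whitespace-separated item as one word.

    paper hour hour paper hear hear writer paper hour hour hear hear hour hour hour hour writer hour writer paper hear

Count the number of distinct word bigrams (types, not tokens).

21 tokens → 20 bigram windows in total.
Repeated bigrams (each contributes count−1 duplicates):
  hour hour: 5
  hear hear: 2
  hour writer: 2
  paper hear: 2
  paper hour: 2
  writer paper: 2
9 duplicate windows → 20 − 9 = 11 distinct.

11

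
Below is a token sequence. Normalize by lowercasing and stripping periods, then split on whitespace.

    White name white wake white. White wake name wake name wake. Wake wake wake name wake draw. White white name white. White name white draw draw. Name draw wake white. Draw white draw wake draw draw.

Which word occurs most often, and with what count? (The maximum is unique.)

Unigram frequencies (highest first):
  white: 11
  wake: 10
  draw: 8
  name: 7

"white", 11 times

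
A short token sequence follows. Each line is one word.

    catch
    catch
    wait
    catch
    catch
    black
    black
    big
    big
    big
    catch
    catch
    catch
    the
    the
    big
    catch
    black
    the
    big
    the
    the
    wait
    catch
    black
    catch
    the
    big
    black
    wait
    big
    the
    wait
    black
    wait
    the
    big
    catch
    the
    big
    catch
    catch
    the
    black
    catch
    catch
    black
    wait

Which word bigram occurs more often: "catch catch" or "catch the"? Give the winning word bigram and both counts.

"catch catch": 6 occurrences
"catch the": 4 occurrences

"catch catch" (6 vs 4)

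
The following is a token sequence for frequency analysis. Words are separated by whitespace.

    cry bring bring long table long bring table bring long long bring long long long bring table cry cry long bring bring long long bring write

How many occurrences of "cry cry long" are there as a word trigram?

1

Scanning the 24 overlapping trigram windows for "cry cry long":
  position 18–20: cry cry long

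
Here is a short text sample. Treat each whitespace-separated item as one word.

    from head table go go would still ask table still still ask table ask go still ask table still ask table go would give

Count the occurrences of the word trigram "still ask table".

4

Scanning the 22 overlapping trigram windows for "still ask table":
  position 7–9: still ask table
  position 11–13: still ask table
  position 16–18: still ask table
  position 19–21: still ask table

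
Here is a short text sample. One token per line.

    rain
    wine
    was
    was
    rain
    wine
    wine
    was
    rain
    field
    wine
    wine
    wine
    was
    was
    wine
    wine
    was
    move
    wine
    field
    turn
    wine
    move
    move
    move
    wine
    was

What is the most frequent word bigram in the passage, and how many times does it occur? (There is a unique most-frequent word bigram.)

Bigram frequencies (highest first):
  wine was: 5
  wine wine: 4
  rain wine: 2
  was was: 2
  was rain: 2
  move wine: 2
  … (9 more, each ≤ 2)

"wine was", 5 times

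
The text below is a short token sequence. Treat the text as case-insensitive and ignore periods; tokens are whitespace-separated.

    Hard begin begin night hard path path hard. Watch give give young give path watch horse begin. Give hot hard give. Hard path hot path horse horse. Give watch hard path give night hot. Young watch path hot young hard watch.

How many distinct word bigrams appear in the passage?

41 tokens → 40 bigram windows in total.
Repeated bigrams (each contributes count−1 duplicates):
  hard path: 3
  hard watch: 2
  hot young: 2
  path hot: 2
5 duplicate windows → 40 − 5 = 35 distinct.

35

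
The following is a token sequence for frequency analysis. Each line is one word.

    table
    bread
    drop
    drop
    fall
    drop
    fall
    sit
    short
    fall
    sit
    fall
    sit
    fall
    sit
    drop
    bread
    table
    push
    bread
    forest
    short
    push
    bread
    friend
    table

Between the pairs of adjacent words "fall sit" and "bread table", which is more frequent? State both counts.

"fall sit": 4 occurrences
"bread table": 1 occurrence

"fall sit" (4 vs 1)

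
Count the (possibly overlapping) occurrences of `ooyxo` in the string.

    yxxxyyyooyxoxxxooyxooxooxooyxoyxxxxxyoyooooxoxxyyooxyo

Sliding a length-5 window over the 54 characters (50 positions):
  position 8–12: ooyxo
  position 16–20: ooyxo
  position 26–30: ooyxo

3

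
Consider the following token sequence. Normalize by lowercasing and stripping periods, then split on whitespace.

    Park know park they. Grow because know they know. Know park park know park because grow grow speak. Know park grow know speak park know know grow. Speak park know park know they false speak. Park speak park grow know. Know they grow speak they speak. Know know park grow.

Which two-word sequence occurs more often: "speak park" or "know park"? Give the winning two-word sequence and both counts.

"speak park": 4 occurrences
"know park": 6 occurrences

"know park" (6 vs 4)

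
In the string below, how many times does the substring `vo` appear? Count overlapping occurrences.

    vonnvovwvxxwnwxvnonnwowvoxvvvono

Sliding a length-2 window over the 32 characters (31 positions):
  position 1–2: vo
  position 5–6: vo
  position 24–25: vo
  position 29–30: vo

4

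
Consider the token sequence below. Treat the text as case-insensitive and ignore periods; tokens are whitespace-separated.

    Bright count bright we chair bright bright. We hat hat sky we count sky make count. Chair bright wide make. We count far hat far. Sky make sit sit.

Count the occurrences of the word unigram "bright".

5

Scanning the 29 tokens for "bright":
  position 1: bright
  position 3: bright
  position 6: bright
  position 7: bright
  position 18: bright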